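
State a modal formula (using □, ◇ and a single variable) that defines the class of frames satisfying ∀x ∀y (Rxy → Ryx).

s → □◇s

This is symmetry; the standard corresponding axiom is B: s → □◇s.
Suppose s→□◇s is valid. Take Rxy and set V(s)={x}. Then s at x, so □◇s at x, so ◇s at y, so some z with Ryz has s; z=x, i.e. Ryx.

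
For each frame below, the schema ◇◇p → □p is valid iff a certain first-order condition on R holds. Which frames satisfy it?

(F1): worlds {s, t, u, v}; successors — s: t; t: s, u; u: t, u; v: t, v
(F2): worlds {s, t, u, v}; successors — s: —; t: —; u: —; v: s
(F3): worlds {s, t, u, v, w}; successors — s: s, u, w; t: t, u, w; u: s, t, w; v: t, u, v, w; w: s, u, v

(F2)

Frame correspondent (Sahlqvist): ∀x ∀y ∀z ((xR²y ∧ xRz) → ∃w (y = w ∧ z = w)) — i.e. a generalized confluence (Geach) condition.
(F1): fails — sR²s, sRt but s ≠ t.
(F2): condition met.
(F3): fails — sR²s, sRu but s ≠ u.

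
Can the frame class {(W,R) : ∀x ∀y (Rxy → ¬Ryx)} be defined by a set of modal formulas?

No

Modal frame validity is preserved under surjective bounded morphisms.
The 4-cycle (worlds w0,w1,w2,w3 with w0→w1→w2→w3→w0) is asymmetric. Mapping every world to a single reflexive point • is a surjective bounded morphism, and the reflexive point is not asymmetric (R•• but asymmetry requires ¬R••).
Hence asymmetry is not modally definable.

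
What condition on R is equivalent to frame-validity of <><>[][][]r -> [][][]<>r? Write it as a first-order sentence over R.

This is a Sahlqvist (Geach-type) schema ◇^2□^3r → □^3◇^1r.
First-order correspondent: forall x forall y forall z ((x R^2 y & x R^3 z) -> exists w (y R^3 w & zRw)).

forall x forall y forall z ((x R^2 y & x R^3 z) -> exists w (y R^3 w & zRw))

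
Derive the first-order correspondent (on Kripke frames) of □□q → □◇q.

∀x ∀z (xRz → ∃w (xR²w ∧ zRw))

This is a Sahlqvist (Geach-type) schema ◇^0□^2q → □^1◇^1q.
First-order correspondent: ∀x ∀z (xRz → ∃w (xR²w ∧ zRw)).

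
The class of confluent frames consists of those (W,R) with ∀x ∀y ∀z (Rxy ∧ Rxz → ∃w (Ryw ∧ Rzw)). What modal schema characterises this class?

◇□ψ → □◇ψ

This is convergence; the standard corresponding axiom is .2: ◇□ψ → □◇ψ.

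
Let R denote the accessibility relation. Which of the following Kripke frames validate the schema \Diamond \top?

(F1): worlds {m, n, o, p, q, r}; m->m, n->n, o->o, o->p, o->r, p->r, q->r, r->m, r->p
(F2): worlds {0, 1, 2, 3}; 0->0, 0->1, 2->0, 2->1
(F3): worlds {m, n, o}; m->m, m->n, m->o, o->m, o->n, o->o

(F1)

This is the axiom for seriality; its first-order frame correspondent is \forall x \exists y Rxy.
(F1): ✓.
(F2): fails — world 1 has no successor.
(F3): fails — world n has no successor.
Valid on: (F1).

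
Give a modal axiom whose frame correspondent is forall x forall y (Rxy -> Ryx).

r → □◇r

This is symmetry; the standard corresponding axiom is B: r → □◇r.
Suppose r→□◇r is valid. Take Rxy and set V(r)={x}. Then r at x, so □◇r at x, so ◇r at y, so some z with Ryz has r; z=x, i.e. Ryx.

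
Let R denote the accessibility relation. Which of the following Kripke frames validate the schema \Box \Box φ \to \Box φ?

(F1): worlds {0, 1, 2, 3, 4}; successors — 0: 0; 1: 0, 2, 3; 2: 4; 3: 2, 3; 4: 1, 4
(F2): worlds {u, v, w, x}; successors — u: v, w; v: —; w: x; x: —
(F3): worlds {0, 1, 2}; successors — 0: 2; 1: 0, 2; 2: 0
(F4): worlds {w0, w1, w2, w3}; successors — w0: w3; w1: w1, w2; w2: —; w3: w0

The schema corresponds to density: \forall x \forall y (Rxy \to \exists z (Rxz \wedge Rzy)).
(F1): condition met.
(F2): fails — Ruv but no z with Ruz and Rzv.
(F3): fails — R20 but no z with R2z and Rz0.
(F4): fails — Rw0w3 but no z with Rw0z and Rzw3.

(F1)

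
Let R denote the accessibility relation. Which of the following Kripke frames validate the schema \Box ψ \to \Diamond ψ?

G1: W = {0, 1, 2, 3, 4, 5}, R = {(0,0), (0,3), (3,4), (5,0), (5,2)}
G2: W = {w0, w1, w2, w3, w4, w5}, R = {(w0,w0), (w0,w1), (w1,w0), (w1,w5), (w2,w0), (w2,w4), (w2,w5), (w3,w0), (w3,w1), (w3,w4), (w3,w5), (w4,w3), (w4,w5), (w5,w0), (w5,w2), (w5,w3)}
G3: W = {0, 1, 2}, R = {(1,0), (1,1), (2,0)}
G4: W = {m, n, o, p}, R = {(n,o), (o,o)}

G2

Frame correspondent (Sahlqvist): \forall x \exists y Rxy — i.e. seriality.
G1: fails — world 1 has no successor.
G2: holds.
G3: fails — world 0 has no successor.
G4: fails — world m has no successor.
Valid on: G2.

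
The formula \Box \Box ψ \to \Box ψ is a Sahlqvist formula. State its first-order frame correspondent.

Suppose □□ψ→□ψ is valid. Take Rxy and set V(ψ)={w : xR²w}. Then □□ψ at x, so □ψ at x, so ψ at y, i.e. ∃z(Rxz∧Rzy).

density: \forall x \forall y (Rxy \to \exists z (Rxz \wedge Rzy))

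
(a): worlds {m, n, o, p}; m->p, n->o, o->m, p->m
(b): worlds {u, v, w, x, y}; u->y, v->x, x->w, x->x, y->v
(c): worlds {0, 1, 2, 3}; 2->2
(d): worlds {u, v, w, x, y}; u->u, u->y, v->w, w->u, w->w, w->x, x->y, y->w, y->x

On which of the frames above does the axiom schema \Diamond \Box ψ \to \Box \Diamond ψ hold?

This is the axiom for convergence; its first-order frame correspondent is \forall x \forall y \forall z (Rxy \wedge Rxz \to \exists w (Ryw \wedge Rzw)).
(a): ✓.
(b): fails — Rxw and Rxw but w and w have no common successor.
(c): ✓.
(d): fails — Ruu and Ruy but u and y have no common successor.
Valid on: (a), (c).

(a), (c)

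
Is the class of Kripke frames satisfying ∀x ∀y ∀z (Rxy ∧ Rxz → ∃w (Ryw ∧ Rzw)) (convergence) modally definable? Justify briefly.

The condition is convergence. A defining modal formula is ◇□r → □◇r.
Suppose ◇□r→□◇r is valid. Take Rxy, Rxz and set V(r)={w : Ryw}. Then □r at y so ◇□r at x, so □◇r at x, so ◇r at z, giving w with Rzw and Ryw.

Definable; ◇□r → □◇r defines it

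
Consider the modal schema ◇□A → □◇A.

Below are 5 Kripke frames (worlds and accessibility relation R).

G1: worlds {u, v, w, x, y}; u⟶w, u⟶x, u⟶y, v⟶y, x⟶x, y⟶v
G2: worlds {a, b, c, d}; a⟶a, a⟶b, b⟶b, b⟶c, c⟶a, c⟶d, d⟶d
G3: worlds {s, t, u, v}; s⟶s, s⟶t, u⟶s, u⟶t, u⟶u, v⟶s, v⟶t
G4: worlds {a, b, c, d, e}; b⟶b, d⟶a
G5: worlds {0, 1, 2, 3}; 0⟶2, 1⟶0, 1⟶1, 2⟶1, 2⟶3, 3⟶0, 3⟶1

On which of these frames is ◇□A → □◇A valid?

Frame correspondent (Sahlqvist): ∀x ∀y ∀z (Rxy ∧ Rxz → ∃w (Ryw ∧ Rzw)) — i.e. convergence.
G1: fails — Ruw and Ruw but w and w have no common successor.
G2: fails — Rbc and Rbb but c and b have no common successor.
G3: fails — Rss and Rst but s and t have no common successor.
G4: fails — Rda and Rda but a and a have no common successor.
G5: fails — R10 and R11 but 0 and 1 have no common successor.
Valid on no frame.

none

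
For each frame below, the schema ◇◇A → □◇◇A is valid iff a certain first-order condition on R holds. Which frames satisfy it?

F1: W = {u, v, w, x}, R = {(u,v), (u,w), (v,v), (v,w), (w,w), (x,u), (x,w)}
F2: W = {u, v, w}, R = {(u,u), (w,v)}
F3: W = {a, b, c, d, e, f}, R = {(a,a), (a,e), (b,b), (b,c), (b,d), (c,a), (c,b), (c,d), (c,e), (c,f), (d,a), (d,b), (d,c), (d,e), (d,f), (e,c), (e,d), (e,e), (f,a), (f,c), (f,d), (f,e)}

Frame correspondent (Sahlqvist): ∀x ∀y ∀z ((xR²y ∧ xRz) → ∃w (y = w ∧ zR²w)) — i.e. a generalized confluence (Geach) condition.
F1: fails — uR²v, uRw but no t with v=t and wR²t.
F2: holds.
F3: fails — cR²b, cRa but no w with b=w and aR²w.

F2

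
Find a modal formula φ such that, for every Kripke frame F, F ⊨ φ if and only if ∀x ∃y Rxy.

A defining formula is □ψ → ◇ψ (the D axiom).
Suppose □ψ→◇ψ is valid. At any x set V(ψ)=W. Then □ψ at x, so ◇ψ at x, so x has a successor.

□ψ → ◇ψ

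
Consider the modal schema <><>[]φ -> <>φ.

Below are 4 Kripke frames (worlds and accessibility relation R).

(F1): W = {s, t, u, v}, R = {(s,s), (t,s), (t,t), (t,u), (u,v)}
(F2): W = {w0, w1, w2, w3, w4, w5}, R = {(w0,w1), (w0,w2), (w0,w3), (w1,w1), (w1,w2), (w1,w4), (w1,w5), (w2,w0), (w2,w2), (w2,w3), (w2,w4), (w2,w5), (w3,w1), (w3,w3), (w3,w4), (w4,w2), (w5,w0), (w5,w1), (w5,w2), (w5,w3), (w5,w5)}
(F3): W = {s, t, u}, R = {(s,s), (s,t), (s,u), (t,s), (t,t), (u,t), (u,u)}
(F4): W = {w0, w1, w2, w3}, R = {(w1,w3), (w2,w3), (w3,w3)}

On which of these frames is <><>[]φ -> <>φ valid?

(F3), (F4)

Frame correspondent (Sahlqvist): forall x forall y (x R^2 y -> exists w (yRw & xRw)) — i.e. a generalized confluence (Geach) condition.
(F1): fails — tR²u but no w with uRw and tRw.
(F2): fails — w3R²w4 but no w with w4Rw and w3Rw.
(F3): condition met.
(F4): condition met.
Valid on: (F3), (F4).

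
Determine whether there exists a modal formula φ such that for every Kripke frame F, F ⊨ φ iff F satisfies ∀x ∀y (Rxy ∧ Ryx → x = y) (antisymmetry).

No

If a class were modally definable it would be closed under surjective bounded morphisms (Goldblatt–Thomason).
The 6-cycle (worlds 0,1,2,3,4,5 with 0→1→2→3→4→5→0) is antisymmetric. Sending even-indexed worlds to • and odd-indexed worlds to ∘ is a surjective bounded morphism onto the two-world frame with •↔∘, which is not antisymmetric.
So the class is not modally definable.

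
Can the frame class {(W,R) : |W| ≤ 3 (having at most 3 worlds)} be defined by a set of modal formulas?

Modal frame validity is preserved under disjoint unions.
Any modal formula valid on each of 4 disjoint one-world frames is valid on their disjoint union (validity is preserved under disjoint unions). Each one-world frame has |W|=1≤3, but the union has |W|=4.
So no modal formula (or set of formulas) defines exactly the |W|≤3 frames.

No — not modally definable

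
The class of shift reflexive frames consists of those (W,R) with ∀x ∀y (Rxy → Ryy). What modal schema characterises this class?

The condition is shift-reflexivity. The T□ schema □(□q → q) defines it.

□(□q → q)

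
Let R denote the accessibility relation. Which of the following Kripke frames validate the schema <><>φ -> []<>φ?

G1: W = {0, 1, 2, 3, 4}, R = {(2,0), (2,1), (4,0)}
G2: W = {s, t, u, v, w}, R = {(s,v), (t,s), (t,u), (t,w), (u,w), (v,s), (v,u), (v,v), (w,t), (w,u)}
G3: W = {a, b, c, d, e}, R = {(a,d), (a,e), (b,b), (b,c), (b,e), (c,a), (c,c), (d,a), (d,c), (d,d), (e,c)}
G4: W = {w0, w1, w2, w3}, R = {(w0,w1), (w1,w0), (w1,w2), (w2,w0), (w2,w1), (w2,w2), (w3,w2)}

G1

The schema corresponds to a generalized confluence (Geach) condition: forall x forall y forall z ((x R^2 y & xRz) -> exists w (y = w & zRw)).
G1: satisfies the condition.
G2: fails — tR²t, tRs but no w* with t=w* and sRw*.
G3: fails — aR²a, aRe but no w with a=w and eRw.
G4: fails — w1R²w0, w1Rw0 but no w with w0=w and w0Rw.
Valid on: G1.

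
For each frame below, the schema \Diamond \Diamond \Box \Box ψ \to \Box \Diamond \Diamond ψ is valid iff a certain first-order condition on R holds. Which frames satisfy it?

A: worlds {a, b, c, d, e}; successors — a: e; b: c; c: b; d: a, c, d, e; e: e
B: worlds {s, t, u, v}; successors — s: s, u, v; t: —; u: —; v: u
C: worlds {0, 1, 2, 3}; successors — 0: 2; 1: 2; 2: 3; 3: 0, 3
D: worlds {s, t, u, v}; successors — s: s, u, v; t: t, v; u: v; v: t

C, D

Frame correspondent (Sahlqvist): \forall x \forall y \forall z ((x R^2 y \wedge xRz) \to \exists w (y R^2 w \wedge z R^2 w)) — i.e. a generalized confluence (Geach) condition.
A: fails — bR²b, bRc but no w with bR²w and cR²w.
B: fails — sR²s, sRu but no w with sR²w and uR²w.
C: condition met.
D: condition met.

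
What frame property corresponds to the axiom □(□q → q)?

shift-reflexivity: ∀x ∀y (Rxy → Ryy)

Suppose □(□q→q) is valid. Take Rxy and set V(q)={w : Ryw}. Then at y, □q holds; since □(□q→q) at x, □q→q at y, so q at y, i.e. Ryy.
Conversely, any frame satisfying ∀x ∀y (Rxy → Ryy) validates the schema.
So the correspondent is shift-reflexivity.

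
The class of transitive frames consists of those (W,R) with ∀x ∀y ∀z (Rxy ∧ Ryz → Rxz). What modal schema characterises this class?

The condition is transitivity. The 4 schema □q → □□q defines it.
Suppose □q→□□q is valid. Take Rxy, Ryz and set V(q)={w : Rxw}. Then □q at x, so □□q at x, so □q at y, so q at z, i.e. Rxz.

□q → □□q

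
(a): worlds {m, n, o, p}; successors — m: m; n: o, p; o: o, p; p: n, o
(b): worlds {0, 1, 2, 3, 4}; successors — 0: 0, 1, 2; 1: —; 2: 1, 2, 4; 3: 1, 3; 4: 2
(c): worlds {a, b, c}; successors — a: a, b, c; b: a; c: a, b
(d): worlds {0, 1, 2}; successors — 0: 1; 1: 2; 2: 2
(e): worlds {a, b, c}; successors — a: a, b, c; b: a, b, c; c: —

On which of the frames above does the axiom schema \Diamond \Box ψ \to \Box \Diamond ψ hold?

(a), (c), (d)

This is the axiom for convergence; its first-order frame correspondent is \forall x \forall y \forall z (Rxy \wedge Rxz \to \exists w (Ryw \wedge Rzw)).
(a): holds.
(b): fails — R00 and R01 but 0 and 1 have no common successor.
(c): holds.
(d): holds.
(e): fails — Rab and Rac but b and c have no common successor.
Valid on: (a), (c), (d).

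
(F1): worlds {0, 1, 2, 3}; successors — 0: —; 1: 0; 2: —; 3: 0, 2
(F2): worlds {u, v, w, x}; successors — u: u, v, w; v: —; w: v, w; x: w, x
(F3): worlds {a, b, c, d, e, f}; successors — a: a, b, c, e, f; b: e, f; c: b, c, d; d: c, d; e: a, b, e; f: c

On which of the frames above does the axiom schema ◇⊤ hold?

(F3)

This is the axiom for seriality; its first-order frame correspondent is ∀x ∃y Rxy.
(F1): fails — world 0 has no successor.
(F2): fails — world v has no successor.
(F3): holds.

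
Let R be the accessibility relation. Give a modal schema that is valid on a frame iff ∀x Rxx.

A defining formula is □ψ → ψ (the T axiom).
Suppose □ψ→ψ is valid. At any x set V(ψ)={w : Rxw}. Then □ψ holds at x, so ψ holds at x, i.e. Rxx.

□ψ → ψ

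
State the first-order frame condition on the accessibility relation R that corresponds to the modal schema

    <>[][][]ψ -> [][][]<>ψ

This is a Sahlqvist (Geach-type) schema ◇^1□^3ψ → □^3◇^1ψ.
First-order correspondent: forall x forall y forall z ((xRy & x R^3 z) -> exists w (y R^3 w & zRw)).

forall x forall y forall z ((xRy & x R^3 z) -> exists w (y R^3 w & zRw))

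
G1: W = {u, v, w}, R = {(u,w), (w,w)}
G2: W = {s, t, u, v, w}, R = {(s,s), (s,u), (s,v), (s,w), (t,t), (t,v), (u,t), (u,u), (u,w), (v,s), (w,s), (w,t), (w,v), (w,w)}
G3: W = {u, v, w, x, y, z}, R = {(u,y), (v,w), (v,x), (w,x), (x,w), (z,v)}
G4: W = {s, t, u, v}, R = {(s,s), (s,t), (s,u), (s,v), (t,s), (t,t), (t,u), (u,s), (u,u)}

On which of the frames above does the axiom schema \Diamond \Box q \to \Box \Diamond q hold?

The schema corresponds to convergence: \forall x \forall y \forall z (Rxy \wedge Rxz \to \exists w (Ryw \wedge Rzw)).
G1: condition met.
G2: fails — Rsv and Rsu but v and u have no common successor.
G3: fails — Ruy and Ruy but y and y have no common successor.
G4: fails — Rsv and Rsv but v and v have no common successor.
Valid on: G1.

G1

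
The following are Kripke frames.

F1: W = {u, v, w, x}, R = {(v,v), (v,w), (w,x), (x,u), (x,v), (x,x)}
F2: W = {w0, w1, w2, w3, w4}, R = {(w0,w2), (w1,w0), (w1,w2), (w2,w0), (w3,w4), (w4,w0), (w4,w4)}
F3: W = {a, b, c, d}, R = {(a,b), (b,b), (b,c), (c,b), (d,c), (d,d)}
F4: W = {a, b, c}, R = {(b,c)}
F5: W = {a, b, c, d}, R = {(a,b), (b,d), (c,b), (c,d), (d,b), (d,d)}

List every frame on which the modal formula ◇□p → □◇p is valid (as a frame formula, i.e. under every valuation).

F5

Frame correspondent (Sahlqvist): ∀x ∀y ∀z (Rxy ∧ Rxz → ∃w (Ryw ∧ Rzw)) — i.e. convergence.
F1: fails — Rvv and Rvw but v and w have no common successor.
F2: fails — Rw1w2 and Rw1w0 but w2 and w0 have no common successor.
F3: fails — Rdc and Rdd but c and d have no common successor.
F4: fails — Rbc and Rbc but c and c have no common successor.
F5: holds.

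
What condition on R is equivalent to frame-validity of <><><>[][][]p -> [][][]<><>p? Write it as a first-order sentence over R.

forall x forall y forall z ((x R^3 y & x R^3 z) -> exists w (y R^3 w & z R^2 w))

This is a Sahlqvist (Geach-type) schema ◇^3□^3p → □^3◇^2p.
Minimal-valuation argument: fix x; take any y with xR^3y and any z with xR^3z. Set V(p) to the set of worlds R-reachable from y in exactly 3 steps. Then □^3p holds at y, so the antecedent holds at x; validity forces ◇^2p at z, giving a w with zR^2w and yR^3w.
First-order correspondent: forall x forall y forall z ((x R^3 y & x R^3 z) -> exists w (y R^3 w & z R^2 w)).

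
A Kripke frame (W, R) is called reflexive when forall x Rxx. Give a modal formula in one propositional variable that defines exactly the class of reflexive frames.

A defining formula is □p → p (the T axiom).
Suppose □p→p is valid. At any x set V(p)={w : Rxw}. Then □p holds at x, so p holds at x, i.e. Rxx.

□p → p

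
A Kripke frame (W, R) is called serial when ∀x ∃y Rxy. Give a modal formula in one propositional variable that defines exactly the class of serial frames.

□r → ◇r

This is seriality; the standard corresponding axiom is D: □r → ◇r.
Suppose □r→◇r is valid. At any x set V(r)=W. Then □r at x, so ◇r at x, so x has a successor.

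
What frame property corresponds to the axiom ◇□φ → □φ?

The Euclidean property

This is frame-equivalent to ◇φ → □◇φ (substitute ¬φ for φ and contrapose).
Suppose ◇φ→□◇φ is valid. Take Rxy, Rxz and set V(φ)={y}. Then ◇φ at x, so □◇φ at x, so ◇φ at z, so some w with Rzw has φ; w=y, i.e. Rzy. By symmetry of the argument, Ryz.
The converse is a direct semantic check.
Frame condition: ∀x ∀y ∀z (Rxy ∧ Rxz → Ryz).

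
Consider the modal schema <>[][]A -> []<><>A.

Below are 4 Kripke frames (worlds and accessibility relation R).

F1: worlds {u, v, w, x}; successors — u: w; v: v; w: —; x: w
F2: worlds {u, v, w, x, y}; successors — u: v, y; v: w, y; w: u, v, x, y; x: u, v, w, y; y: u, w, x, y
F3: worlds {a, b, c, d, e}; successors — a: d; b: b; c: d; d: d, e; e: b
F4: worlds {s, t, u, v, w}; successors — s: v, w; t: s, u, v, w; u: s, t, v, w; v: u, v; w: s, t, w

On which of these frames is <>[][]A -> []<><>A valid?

The schema corresponds to a generalized confluence (Geach) condition: forall x forall y forall z ((xRy & xRz) -> exists w (y R^2 w & z R^2 w)).
F1: fails — uRw, uRw but no t with wR²t and wR²t.
F2: holds.
F3: holds.
F4: holds.

F2, F3, F4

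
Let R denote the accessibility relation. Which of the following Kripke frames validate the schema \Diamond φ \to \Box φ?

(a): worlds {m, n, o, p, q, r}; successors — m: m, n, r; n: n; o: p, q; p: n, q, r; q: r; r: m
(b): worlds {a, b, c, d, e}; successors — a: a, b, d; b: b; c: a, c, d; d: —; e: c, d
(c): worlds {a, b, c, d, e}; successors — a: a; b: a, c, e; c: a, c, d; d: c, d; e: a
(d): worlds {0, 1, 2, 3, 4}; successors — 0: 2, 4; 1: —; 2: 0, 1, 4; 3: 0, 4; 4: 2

This is the axiom for partial functionality; its first-order frame correspondent is \forall x \forall y \forall z (Rxy \wedge Rxz \to y = z).
(a): fails — m sees both m and n.
(b): fails — a sees both a and b.
(c): fails — b sees both a and c.
(d): fails — 0 sees both 2 and 4.

none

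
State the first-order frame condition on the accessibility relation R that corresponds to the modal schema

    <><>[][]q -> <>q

This is a Sahlqvist (Geach-type) schema ◇^2□^2q → □^0◇^1q.
First-order correspondent: forall x forall y (x R^2 y -> exists w (y R^2 w & xRw)).

forall x forall y (x R^2 y -> exists w (y R^2 w & xRw))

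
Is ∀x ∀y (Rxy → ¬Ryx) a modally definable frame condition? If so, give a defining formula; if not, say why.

Any modally definable frame class is closed under surjective bounded morphisms.
The 5-cycle (worlds a,b,c,d,e with a→b→c→d→e→a) is asymmetric. Mapping every world to a single reflexive point • is a surjective bounded morphism, and the reflexive point is not asymmetric (R•• but asymmetry requires ¬R••).
Hence asymmetry is not modally definable.

No — not modally definable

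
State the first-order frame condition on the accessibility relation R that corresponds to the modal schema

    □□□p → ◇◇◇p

This is a Sahlqvist (Geach-type) schema ◇^0□^3p → □^0◇^3p.
Minimal-valuation argument: fix x; take any y with xR^0y and any z with xR^0z. Set V(p) to the set of worlds R-reachable from y in exactly 3 steps. Then □^3p holds at y, so the antecedent holds at x; validity forces ◇^3p at z, giving a w with zR^3w and yR^3w.
First-order correspondent: ∀x ∃w (xR³w ∧ xR³w).

∀x ∃w (xR³w ∧ xR³w)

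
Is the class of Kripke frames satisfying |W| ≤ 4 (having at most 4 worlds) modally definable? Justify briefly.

No

Modal frame validity is preserved under disjoint unions.
Any modal formula valid on each of 5 disjoint one-world frames is valid on their disjoint union (validity is preserved under disjoint unions). Each one-world frame has |W|=1≤4, but the union has |W|=5.
So the class is not modally definable.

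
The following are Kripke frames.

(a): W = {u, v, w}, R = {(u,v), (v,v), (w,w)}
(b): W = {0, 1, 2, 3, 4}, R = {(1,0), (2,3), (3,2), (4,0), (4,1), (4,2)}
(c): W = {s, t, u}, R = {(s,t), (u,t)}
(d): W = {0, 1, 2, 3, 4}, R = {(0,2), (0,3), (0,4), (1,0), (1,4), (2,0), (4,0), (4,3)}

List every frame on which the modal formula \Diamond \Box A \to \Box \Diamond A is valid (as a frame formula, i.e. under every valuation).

This is the axiom for convergence; its first-order frame correspondent is \forall x \forall y \forall z (Rxy \wedge Rxz \to \exists w (Ryw \wedge Rzw)).
(a): condition met.
(b): fails — R10 and R10 but 0 and 0 have no common successor.
(c): fails — Rst and Rst but t and t have no common successor.
(d): fails — R02 and R03 but 2 and 3 have no common successor.

(a)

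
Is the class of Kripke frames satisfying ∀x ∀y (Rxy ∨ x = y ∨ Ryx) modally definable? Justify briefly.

No

Modal frame validity is preserved under disjoint unions.
Take 4 disjoint single-world reflexive frames: each is trivially connected, but their disjoint union has 4 worlds with no edge between distinct components, so it is not connected.
So no modal formula (or set of formulas) defines exactly the connected frames.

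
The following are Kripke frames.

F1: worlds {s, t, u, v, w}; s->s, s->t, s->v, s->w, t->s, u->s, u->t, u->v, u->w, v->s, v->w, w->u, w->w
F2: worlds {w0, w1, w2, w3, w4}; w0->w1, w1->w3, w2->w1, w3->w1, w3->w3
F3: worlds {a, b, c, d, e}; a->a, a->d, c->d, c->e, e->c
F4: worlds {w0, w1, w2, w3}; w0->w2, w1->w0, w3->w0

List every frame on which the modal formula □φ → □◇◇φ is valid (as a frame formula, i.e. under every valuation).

This is the axiom for a generalized confluence (Geach) condition; its first-order frame correspondent is ∀x ∀z (xRz → ∃w (xRw ∧ zR²w)).
F1: satisfies the condition.
F2: satisfies the condition.
F3: fails — aRd but no w with aRw and dR²w.
F4: fails — w0Rw2 but no w with w0Rw and w2R²w.

F1, F2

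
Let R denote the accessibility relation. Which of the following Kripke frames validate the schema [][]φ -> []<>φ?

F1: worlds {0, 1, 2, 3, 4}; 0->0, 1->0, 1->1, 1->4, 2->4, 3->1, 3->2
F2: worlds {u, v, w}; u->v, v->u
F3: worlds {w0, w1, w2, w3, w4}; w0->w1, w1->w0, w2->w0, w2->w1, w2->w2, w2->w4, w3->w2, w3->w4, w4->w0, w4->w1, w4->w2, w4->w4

F2, F3

This is the axiom for a generalized confluence (Geach) condition; its first-order frame correspondent is forall x forall z (xRz -> exists w (x R^2 w & zRw)).
F1: fails — 1R4 but no w with 1R²w and 4Rw.
F2: ✓.
F3: ✓.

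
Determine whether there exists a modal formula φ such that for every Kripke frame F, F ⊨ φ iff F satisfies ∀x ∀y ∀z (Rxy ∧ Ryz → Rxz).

Yes — defined by □p → □□p

This is a Sahlqvist condition; the 4 axiom □p → □□p defines it.
Suppose □p→□□p is valid. Take Rxy, Ryz and set V(p)={w : Rxw}. Then □p at x, so □□p at x, so □p at y, so p at z, i.e. Rxz.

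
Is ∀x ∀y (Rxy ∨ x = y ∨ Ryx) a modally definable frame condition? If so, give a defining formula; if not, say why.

Any modally definable frame class is closed under disjoint unions.
Take 3 disjoint single-world reflexive frames: each is trivially connected, but their disjoint union has 3 worlds with no edge between distinct components, so it is not connected.
Hence connectedness of R is not modally definable.

Not definable by any modal formula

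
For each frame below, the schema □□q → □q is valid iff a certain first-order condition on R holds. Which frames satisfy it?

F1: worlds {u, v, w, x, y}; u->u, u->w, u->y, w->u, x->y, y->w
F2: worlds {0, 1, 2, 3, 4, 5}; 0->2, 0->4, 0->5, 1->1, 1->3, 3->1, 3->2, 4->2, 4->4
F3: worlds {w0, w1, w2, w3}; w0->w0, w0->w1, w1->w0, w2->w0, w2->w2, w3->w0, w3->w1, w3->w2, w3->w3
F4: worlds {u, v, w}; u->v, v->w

The schema corresponds to density: ∀x ∀y (Rxy → ∃z (Rxz ∧ Rzy)).
F1: fails — Ryw but no z with Ryz and Rzw.
F2: fails — R32 but no z with R3z and Rz2.
F3: satisfies the condition.
F4: fails — Ruv but no z with Ruz and Rzv.

F3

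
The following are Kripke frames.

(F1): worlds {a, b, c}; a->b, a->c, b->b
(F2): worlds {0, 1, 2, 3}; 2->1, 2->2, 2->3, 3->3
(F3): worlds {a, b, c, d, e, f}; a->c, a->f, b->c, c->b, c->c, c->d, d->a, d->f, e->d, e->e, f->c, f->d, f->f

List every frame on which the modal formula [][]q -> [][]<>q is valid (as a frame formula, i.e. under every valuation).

Frame correspondent (Sahlqvist): forall x forall z (x R^2 z -> exists w (x R^2 w & zRw)) — i.e. a generalized confluence (Geach) condition.
(F1): satisfies the condition.
(F2): fails — 2R²1 but no w with 2R²w and 1Rw.
(F3): fails — bR²d but no w with bR²w and dRw.
Valid on: (F1).

(F1)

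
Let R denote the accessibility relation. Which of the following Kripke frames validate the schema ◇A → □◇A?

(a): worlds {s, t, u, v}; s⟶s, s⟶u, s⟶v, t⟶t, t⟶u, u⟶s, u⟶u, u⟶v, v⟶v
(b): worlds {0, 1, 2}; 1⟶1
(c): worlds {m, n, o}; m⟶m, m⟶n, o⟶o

(b)

The schema corresponds to the Euclidean property: ∀x ∀y ∀z (Rxy ∧ Rxz → Ryz).
(a): fails — Rsv and Rsu but not Rvu.
(b): holds.
(c): fails — Rmn and Rmn but not Rnn.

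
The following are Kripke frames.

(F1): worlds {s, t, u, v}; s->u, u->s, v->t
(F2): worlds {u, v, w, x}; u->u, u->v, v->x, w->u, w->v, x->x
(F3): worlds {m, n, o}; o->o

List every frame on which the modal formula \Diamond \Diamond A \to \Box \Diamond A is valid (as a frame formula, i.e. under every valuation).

(F1), (F3)

The schema corresponds to a generalized confluence (Geach) condition: \forall x \forall y \forall z ((x R^2 y \wedge xRz) \to \exists w (y = w \wedge zRw)).
(F1): satisfies the condition.
(F2): fails — uR²u, uRv but no t with u=t and vRt.
(F3): satisfies the condition.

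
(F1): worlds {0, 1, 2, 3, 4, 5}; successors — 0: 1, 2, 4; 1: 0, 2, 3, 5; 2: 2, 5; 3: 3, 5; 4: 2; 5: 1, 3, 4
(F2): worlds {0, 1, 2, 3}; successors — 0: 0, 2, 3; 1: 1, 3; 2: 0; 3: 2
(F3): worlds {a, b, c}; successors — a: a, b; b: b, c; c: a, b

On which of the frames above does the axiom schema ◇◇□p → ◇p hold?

This is the axiom for a generalized confluence (Geach) condition; its first-order frame correspondent is ∀x ∀y (xR²y → ∃w (yRw ∧ xRw)).
(F1): fails — 0R²3 but no w with 3Rw and 0Rw.
(F2): fails — 1R²2 but no w with 2Rw and 1Rw.
(F3): ✓.

(F3)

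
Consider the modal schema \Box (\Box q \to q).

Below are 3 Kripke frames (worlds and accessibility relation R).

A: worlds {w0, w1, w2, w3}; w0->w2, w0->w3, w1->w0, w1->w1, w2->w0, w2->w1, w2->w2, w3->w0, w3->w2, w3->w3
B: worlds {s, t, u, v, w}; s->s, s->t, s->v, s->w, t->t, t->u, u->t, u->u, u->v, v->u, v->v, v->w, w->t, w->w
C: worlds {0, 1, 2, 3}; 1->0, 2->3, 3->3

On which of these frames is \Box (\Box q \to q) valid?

B

This is the axiom for shift-reflexivity; its first-order frame correspondent is \forall x \forall y (Rxy \to Ryy).
A: fails — Rw1w0 but not Rw0w0.
B: condition met.
C: fails — R10 but not R00.
Valid on: B.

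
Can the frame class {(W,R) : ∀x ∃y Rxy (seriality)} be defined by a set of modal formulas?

Yes, by □p → ◇p

The condition is seriality. A defining modal formula is □p → ◇p.
Suppose □p→◇p is valid. At any x set V(p)=W. Then □p at x, so ◇p at x, so x has a successor.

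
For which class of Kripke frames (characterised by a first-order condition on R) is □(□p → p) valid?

shift-reflexivity

Suppose □(□p→p) is valid. Take Rxy and set V(p)={w : Ryw}. Then at y, □p holds; since □(□p→p) at x, □p→p at y, so p at y, i.e. Ryy.
Conversely, any frame satisfying ∀x ∀y (Rxy → Ryy) validates the schema.
Frame condition: ∀x ∀y (Rxy → Ryy).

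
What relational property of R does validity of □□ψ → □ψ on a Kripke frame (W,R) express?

This is the C4 axiom.
It corresponds to density: ∀x ∀y (Rxy → ∃z (Rxz ∧ Rzy)).

density: ∀x ∀y (Rxy → ∃z (Rxz ∧ Rzy))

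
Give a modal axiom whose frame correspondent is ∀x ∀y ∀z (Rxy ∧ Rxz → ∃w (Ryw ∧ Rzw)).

The condition is convergence. The .2 schema ◇□ψ → □◇ψ defines it.
Suppose ◇□ψ→□◇ψ is valid. Take Rxy, Rxz and set V(ψ)={w : Ryw}. Then □ψ at y so ◇□ψ at x, so □◇ψ at x, so ◇ψ at z, giving w with Rzw and Ryw.

◇□ψ → □◇ψ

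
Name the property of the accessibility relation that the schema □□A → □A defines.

This is the C4 axiom.
It corresponds to density: ∀x ∀y (Rxy → ∃z (Rxz ∧ Rzy)).

density: ∀x ∀y (Rxy → ∃z (Rxz ∧ Rzy))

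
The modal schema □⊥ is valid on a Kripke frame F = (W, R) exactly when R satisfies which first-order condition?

emptiness of R

This is the Ver axiom.
It corresponds to emptiness of R: ∀x ∀y ¬Rxy.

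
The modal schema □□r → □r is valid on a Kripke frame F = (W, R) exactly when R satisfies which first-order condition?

density: ∀x ∀y (Rxy → ∃z (Rxz ∧ Rzy))

Suppose □□r→□r is valid. Take Rxy and set V(r)={w : xR²w}. Then □□r at x, so □r at x, so r at y, i.e. ∃z(Rxz∧Rzy).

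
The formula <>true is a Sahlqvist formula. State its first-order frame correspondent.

seriality: forall x exists y Rxy

◇⊤ holds at w iff w has a successor, so frame-validity of ◇⊤ is exactly seriality. Equivalently via □ψ → ◇ψ:
Suppose □ψ→◇ψ is valid. At any x set V(ψ)=W. Then □ψ at x, so ◇ψ at x, so x has a successor.
Conversely, any frame satisfying forall x exists y Rxy validates the schema.
So the correspondent is seriality.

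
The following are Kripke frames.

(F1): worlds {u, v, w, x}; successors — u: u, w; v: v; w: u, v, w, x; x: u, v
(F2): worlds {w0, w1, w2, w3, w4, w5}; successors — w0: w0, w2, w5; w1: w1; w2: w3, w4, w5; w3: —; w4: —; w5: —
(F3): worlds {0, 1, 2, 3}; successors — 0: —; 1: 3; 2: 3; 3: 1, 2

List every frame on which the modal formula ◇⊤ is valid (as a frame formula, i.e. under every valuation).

(F1)

Frame correspondent (Sahlqvist): ∀x ∃y Rxy — i.e. seriality.
(F1): condition met.
(F2): fails — world w3 has no successor.
(F3): fails — world 0 has no successor.
Valid on: (F1).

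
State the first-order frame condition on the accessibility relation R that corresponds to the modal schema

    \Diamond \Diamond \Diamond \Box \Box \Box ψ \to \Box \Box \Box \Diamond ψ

\forall x \forall y \forall z ((x R^3 y \wedge x R^3 z) \to \exists w (y R^3 w \wedge zRw))

This is a Sahlqvist (Geach-type) schema ◇^3□^3ψ → □^3◇^1ψ.
Minimal-valuation argument: fix x; take any y with xR^3y and any z with xR^3z. Set V(ψ) to the set of worlds R-reachable from y in exactly 3 steps. Then □^3ψ holds at y, so the antecedent holds at x; validity forces ◇^1ψ at z, giving a w with zR^1w and yR^3w.
First-order correspondent: \forall x \forall y \forall z ((x R^3 y \wedge x R^3 z) \to \exists w (y R^3 w \wedge zRw)).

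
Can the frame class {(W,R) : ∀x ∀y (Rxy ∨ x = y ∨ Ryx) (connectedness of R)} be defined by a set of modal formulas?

Modal frame validity is preserved under disjoint unions.
Take 2 disjoint single-world reflexive frames: each is trivially connected, but their disjoint union has 2 worlds with no edge between distinct components, so it is not connected.
So no modal formula (or set of formulas) defines exactly the connected frames.

No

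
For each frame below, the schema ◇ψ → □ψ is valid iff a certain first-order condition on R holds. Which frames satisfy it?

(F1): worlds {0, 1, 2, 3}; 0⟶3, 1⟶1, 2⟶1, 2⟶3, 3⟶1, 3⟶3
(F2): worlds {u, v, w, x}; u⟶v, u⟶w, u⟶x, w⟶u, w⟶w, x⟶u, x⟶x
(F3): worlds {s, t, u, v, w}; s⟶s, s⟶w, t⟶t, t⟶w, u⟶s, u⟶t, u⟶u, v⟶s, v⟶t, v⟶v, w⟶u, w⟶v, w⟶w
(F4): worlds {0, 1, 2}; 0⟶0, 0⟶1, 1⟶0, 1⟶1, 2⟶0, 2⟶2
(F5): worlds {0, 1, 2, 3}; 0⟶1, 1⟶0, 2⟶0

The schema corresponds to partial functionality: ∀x ∀y ∀z (Rxy ∧ Rxz → y = z).
(F1): fails — 2 sees both 1 and 3.
(F2): fails — u sees both v and w.
(F3): fails — s sees both s and w.
(F4): fails — 0 sees both 0 and 1.
(F5): ✓.
Valid on: (F5).

(F5)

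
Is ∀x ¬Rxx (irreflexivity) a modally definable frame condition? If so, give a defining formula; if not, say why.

Not definable by any modal formula

If a class were modally definable it would be closed under surjective bounded morphisms (Goldblatt–Thomason).
The 3-cycle (worlds s,t,u with s→t→u→s) is irreflexive, and the map sending every world to a single reflexive point • is a surjective bounded morphism (forth: every edge maps to (•,•); back: every world has a successor). So any modal formula valid on the 3-cycle is also valid on the reflexive point, which is not irreflexive.
So no modal formula (or set of formulas) defines exactly the irreflexive frames.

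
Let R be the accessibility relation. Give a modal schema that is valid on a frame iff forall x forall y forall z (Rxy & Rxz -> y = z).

A defining formula is ◇p → □p (the CD axiom).

◇p → □p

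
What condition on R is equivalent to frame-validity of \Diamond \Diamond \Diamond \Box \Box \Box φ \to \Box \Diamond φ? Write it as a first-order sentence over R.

This is a Sahlqvist (Geach-type) schema ◇^3□^3φ → □^1◇^1φ.
Minimal-valuation argument: fix x; take any y with xR^3y and any z with xR^1z. Set V(φ) to the set of worlds R-reachable from y in exactly 3 steps. Then □^3φ holds at y, so the antecedent holds at x; validity forces ◇^1φ at z, giving a w with zR^1w and yR^3w.
First-order correspondent: \forall x \forall y \forall z ((x R^3 y \wedge xRz) \to \exists w (y R^3 w \wedge zRw)).

\forall x \forall y \forall z ((x R^3 y \wedge xRz) \to \exists w (y R^3 w \wedge zRw))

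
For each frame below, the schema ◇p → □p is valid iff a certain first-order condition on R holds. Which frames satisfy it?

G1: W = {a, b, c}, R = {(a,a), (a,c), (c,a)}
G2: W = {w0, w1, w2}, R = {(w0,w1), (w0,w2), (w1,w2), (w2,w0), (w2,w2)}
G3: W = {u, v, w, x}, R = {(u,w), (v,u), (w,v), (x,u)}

Frame correspondent (Sahlqvist): ∀x ∀y ∀z (Rxy ∧ Rxz → y = z) — i.e. partial functionality.
G1: fails — a sees both a and c.
G2: fails — w0 sees both w1 and w2.
G3: holds.
Valid on: G3.

G3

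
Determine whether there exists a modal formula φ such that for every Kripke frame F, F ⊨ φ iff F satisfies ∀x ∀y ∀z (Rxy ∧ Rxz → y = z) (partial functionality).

This is a Sahlqvist condition; the CD axiom ◇q → □q defines it.

Definable; ◇q → □q defines it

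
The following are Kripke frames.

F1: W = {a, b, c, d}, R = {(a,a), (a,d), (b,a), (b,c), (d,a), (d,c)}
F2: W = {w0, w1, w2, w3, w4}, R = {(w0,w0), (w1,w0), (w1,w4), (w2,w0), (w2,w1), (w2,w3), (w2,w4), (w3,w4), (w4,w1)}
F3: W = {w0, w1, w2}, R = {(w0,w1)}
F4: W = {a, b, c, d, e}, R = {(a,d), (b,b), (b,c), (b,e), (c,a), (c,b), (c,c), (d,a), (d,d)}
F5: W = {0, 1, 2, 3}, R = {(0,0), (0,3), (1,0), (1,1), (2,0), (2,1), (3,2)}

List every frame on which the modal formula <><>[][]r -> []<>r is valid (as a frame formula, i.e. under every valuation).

The schema corresponds to a generalized confluence (Geach) condition: forall x forall y forall z ((x R^2 y & xRz) -> exists w (y R^2 w & zRw)).
F1: fails — aR²c, aRa but no w with cR²w and aRw.
F2: fails — w1R²w0, w1Rw4 but no w with w0R²w and w4Rw.
F3: ✓.
F4: fails — bR²a, bRb but no w with aR²w and bRw.
F5: fails — 0R²2, 0R3 but no w with 2R²w and 3Rw.
Valid on: F3.

F3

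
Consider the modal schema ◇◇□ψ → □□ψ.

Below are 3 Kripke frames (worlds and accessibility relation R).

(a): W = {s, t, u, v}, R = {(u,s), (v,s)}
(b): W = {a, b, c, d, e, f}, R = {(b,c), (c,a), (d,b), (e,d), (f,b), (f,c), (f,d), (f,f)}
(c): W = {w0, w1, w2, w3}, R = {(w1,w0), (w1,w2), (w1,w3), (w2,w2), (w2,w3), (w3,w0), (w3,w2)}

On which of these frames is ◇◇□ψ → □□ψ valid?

Frame correspondent (Sahlqvist): ∀x ∀y ∀z ((xR²y ∧ xR²z) → ∃w (yRw ∧ z = w)) — i.e. a generalized confluence (Geach) condition.
(a): satisfies the condition.
(b): fails — bR²a, bR²a but no w with aRw and a=w.
(c): fails — w1R²w0, w1R²w0 but no w with w0Rw and w0=w.

(a)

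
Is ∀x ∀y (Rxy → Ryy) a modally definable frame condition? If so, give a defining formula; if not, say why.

Yes: it is shift-reflexivity, defined by the T□ schema □(□r → r).
Suppose □(□r→r) is valid. Take Rxy and set V(r)={w : Ryw}. Then at y, □r holds; since □(□r→r) at x, □r→r at y, so r at y, i.e. Ryy.

Yes — defined by □(□r → r)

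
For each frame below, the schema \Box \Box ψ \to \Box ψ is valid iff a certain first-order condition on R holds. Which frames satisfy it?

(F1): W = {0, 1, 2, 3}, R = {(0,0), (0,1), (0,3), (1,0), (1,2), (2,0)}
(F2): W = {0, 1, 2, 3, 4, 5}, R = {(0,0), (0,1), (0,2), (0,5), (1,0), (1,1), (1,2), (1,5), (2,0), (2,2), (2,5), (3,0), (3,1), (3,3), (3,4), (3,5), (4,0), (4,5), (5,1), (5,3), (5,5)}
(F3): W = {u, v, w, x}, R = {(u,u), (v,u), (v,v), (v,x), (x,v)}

(F2), (F3)

The schema corresponds to density: \forall x \forall y (Rxy \to \exists z (Rxz \wedge Rzy)).
(F1): fails — R12 but no z with R1z and Rz2.
(F2): satisfies the condition.
(F3): satisfies the condition.
Valid on: (F2), (F3).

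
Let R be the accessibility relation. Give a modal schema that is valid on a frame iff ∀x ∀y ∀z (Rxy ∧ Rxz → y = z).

◇ψ → □ψ

This is partial functionality; the standard corresponding axiom is CD: ◇ψ → □ψ.
Suppose ◇ψ→□ψ is valid. Take Rxy, Rxz and set V(ψ)={y}. Then ◇ψ at x, so □ψ at x, so ψ at z, i.e. z=y.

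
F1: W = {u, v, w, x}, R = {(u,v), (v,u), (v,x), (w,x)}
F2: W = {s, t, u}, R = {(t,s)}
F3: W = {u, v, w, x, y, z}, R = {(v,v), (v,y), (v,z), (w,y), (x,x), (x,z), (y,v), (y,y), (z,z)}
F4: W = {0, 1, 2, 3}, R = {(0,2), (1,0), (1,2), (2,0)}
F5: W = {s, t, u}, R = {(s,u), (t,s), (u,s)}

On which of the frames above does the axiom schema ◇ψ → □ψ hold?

Frame correspondent (Sahlqvist): ∀x ∀y ∀z (Rxy ∧ Rxz → y = z) — i.e. partial functionality.
F1: fails — v sees both u and x.
F2: satisfies the condition.
F3: fails — v sees both v and y.
F4: fails — 1 sees both 0 and 2.
F5: satisfies the condition.

F2, F5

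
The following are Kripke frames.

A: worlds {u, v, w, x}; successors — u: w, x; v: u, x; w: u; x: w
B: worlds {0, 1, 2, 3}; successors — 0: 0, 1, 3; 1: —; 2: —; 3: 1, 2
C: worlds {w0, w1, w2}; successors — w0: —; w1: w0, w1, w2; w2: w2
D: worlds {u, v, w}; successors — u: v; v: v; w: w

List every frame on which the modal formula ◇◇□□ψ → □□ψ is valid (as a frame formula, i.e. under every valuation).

D

Frame correspondent (Sahlqvist): ∀x ∀y ∀z ((xR²y ∧ xR²z) → ∃w (yR²w ∧ z = w)) — i.e. a generalized confluence (Geach) condition.
A: fails — uR²w, uR²u but no t with wR²t and u=t.
B: fails — 0R²1, 0R²0 but no w with 1R²w and 0=w.
C: fails — w1R²w0, w1R²w0 but no w with w0R²w and w0=w.
D: holds.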